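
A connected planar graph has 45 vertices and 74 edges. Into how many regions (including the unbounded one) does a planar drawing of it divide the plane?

Euler's formula for a connected plane graph: V − E + F = 2, so F = 2 − 45 + 74 = 31.

31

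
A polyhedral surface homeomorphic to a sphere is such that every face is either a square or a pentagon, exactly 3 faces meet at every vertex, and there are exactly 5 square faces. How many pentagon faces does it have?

2

Let x be the number of pentagons; then F = 5 + x.
Edge–face incidences: 2E = 4·5 + 5·x = 20 + 5x.
Every vertex has degree 3, so 3V = 2E.
Euler: V − E + F = 2 ⇒ (2E)/3 − E + (5 + x) = 2.
Multiply by 6: 2·(2E) − 3·(2E) + 6·(5 + x) = 12, i.e. 30 + 6x − (20 + 5x) = 12.
Collecting terms: x + 10 = 12, so x = 2.
Then 2E = 20 + 5·2 = 30, so E = 15, V = 2E/3 = 10, F = 5 + 2 = 7.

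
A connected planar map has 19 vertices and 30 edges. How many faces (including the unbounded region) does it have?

Euler's formula for a connected plane graph: V − E + F = 2, so F = 2 − 19 + 30 = 13.

13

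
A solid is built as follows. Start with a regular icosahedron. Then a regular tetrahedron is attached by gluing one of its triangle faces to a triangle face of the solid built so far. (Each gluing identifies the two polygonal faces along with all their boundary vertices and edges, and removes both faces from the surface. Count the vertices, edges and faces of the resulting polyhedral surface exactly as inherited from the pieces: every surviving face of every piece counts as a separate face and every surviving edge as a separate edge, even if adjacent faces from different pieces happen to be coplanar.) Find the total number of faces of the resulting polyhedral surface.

22

A regular icosahedron: V=12, E=30, F=20.
Attach a regular tetrahedron (V=4, E=6, F=4) along a 3-gon: merge 3 vertices and 3 edges, delete both glued faces → V=13, E=33, F=22.
Check: V − E + F = 13 − 33 + 22 = 2.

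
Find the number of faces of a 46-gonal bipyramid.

A bipyramid over an n-gon has 2n triangular faces and n + 2 vertices: V = 46 + 2 = 48, E = 3·46 = 138, F = 2·46 = 92.

92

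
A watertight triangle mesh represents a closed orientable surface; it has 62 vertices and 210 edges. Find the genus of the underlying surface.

5

Every face is a triangle and each edge borders two faces, so 3F = 2·210, giving F = 140.
χ = V − E + F = 62 − 210 + 140 = -8.
For a closed orientable surface χ = 2 − 2g, so g = (2 − (-8))/2 = 5.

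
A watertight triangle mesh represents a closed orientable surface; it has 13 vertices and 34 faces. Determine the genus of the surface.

3

Every face is a triangle, so 2E = 3·34 = 102, giving E = 51.
χ = V − E + F = 13 − 51 + 34 = -4.
For a closed orientable surface χ = 2 − 2g, so g = (2 − (-4))/2 = 3.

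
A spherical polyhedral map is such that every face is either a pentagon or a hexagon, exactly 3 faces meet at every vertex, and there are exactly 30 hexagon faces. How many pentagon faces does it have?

Let x be the number of pentagons; then F = 30 + x.
Edge–face incidences: 2E = 6·30 + 5·x = 180 + 5x.
Every vertex has degree 3, so 3V = 2E.
Euler: V − E + F = 2 ⇒ (2E)/3 − E + (30 + x) = 2.
Multiply by 6: 2·(2E) − 3·(2E) + 6·(30 + x) = 12, i.e. 180 + 6x − (180 + 5x) = 12.
Collecting terms: x = 12.
Then 2E = 180 + 5·12 = 240, so E = 120, V = 2E/3 = 80, F = 30 + 12 = 42.

12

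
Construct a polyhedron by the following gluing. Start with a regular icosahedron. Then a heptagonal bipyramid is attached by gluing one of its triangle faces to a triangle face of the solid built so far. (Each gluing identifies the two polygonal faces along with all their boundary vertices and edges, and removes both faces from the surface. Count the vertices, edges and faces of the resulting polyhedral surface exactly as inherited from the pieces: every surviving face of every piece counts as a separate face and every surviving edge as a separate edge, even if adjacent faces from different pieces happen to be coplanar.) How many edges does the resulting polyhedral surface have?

48

A regular icosahedron: V=12, E=30, F=20.
Attach a heptagonal bipyramid (V=9, E=21, F=14) along a 3-gon: merge 3 vertices and 3 edges, delete both glued faces → V=18, E=48, F=32.
Check: V − E + F = 18 − 48 + 32 = 2.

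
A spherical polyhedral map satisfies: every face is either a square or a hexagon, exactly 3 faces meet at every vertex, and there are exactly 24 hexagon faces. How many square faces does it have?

Let x be the number of squares; then F = 24 + x.
Edge–face incidences: 2E = 6·24 + 4·x = 144 + 4x.
Every vertex has degree 3, so 3V = 2E.
Euler: V − E + F = 2 ⇒ (2E)/3 − E + (24 + x) = 2.
Multiply by 6: 2·(2E) − 3·(2E) + 6·(24 + x) = 12, i.e. 144 + 6x − (144 + 4x) = 12.
Collecting terms: 2x = 12, so x = 6.
Then 2E = 144 + 4·6 = 168, so E = 84, V = 2E/3 = 56, F = 24 + 6 = 30.

6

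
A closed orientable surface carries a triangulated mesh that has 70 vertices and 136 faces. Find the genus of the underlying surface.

Every face is a triangle, so 2E = 3·136 = 408, giving E = 204.
χ = V − E + F = 70 − 204 + 136 = 2.
For a closed orientable surface χ = 2 − 2g, so g = (2 − (2))/2 = 0.

0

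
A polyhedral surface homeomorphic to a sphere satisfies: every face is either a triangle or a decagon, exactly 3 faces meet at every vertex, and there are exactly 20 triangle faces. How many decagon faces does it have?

Let x be the number of decagons; then F = 20 + x.
Edge–face incidences: 2E = 3·20 + 10·x = 60 + 10x.
Every vertex has degree 3, so 3V = 2E.
Euler: V − E + F = 2 ⇒ (2E)/3 − E + (20 + x) = 2.
Multiply by 6: 2·(2E) − 3·(2E) + 6·(20 + x) = 12, i.e. 120 + 6x − (60 + 10x) = 12.
Collecting terms: −4x + 60 = 12, so −4x = −48, so x = 12.
Then 2E = 60 + 10·12 = 180, so E = 90, V = 2E/3 = 60, F = 20 + 12 = 32.

12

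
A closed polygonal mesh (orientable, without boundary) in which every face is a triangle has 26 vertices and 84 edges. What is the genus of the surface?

Every face is a triangle and each edge borders two faces, so 3F = 2·84, giving F = 56.
χ = V − E + F = 26 − 84 + 56 = -2.
For a closed orientable surface χ = 2 − 2g, so g = (2 − (-2))/2 = 2.

2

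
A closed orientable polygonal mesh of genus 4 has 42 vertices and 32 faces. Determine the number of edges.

80

For a closed orientable surface of genus 4, χ = 2 − 2·4 = -6.
E = V + F − (-6) = 42 + 32 − (-6) = 80.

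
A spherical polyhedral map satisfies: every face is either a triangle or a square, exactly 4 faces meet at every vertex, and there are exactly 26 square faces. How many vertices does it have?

32

Let x be the number of triangles; then F = 26 + x.
Edge–face incidences: 2E = 4·26 + 3·x = 104 + 3x.
Every vertex has degree 4, so 4V = 2E.
Euler: V − E + F = 2 ⇒ (2E)/4 − E + (26 + x) = 2.
Multiply by 8: 2·(2E) − 4·(2E) + 8·(26 + x) = 16, i.e. 208 + 8x − 2·(104 + 3x) = 16.
Collecting terms: 2x = 16, so x = 8.
Then 2E = 104 + 3·8 = 128, so E = 64, V = 2E/4 = 32, F = 26 + 8 = 34.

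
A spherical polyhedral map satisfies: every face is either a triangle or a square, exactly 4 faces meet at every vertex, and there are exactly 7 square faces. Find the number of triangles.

Let x be the number of triangles; then F = 7 + x.
Edge–face incidences: 2E = 4·7 + 3·x = 28 + 3x.
Every vertex has degree 4, so 4V = 2E.
Euler: V − E + F = 2 ⇒ (2E)/4 − E + (7 + x) = 2.
Multiply by 8: 2·(2E) − 4·(2E) + 8·(7 + x) = 16, i.e. 56 + 8x − 2·(28 + 3x) = 16.
Collecting terms: 2x = 16, so x = 8.
Then 2E = 28 + 3·8 = 52, so E = 26, V = 2E/4 = 13, F = 7 + 8 = 15.

8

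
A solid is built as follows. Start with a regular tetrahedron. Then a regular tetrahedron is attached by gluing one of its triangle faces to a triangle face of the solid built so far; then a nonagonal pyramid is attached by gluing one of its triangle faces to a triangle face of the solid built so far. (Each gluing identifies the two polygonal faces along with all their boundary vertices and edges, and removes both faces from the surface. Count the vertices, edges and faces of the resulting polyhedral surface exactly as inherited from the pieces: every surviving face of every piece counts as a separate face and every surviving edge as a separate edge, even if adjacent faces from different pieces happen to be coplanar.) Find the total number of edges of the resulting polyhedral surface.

A regular tetrahedron: V=4, E=6, F=4.
Attach a regular tetrahedron (V=4, E=6, F=4) along a 3-gon: merge 3 vertices and 3 edges, delete both glued faces → V=5, E=9, F=6.
Attach a nonagonal pyramid (V=10, E=18, F=10) along a 3-gon: merge 3 vertices and 3 edges, delete both glued faces → V=12, E=24, F=14.
Check: V − E + F = 12 − 24 + 14 = 2.

24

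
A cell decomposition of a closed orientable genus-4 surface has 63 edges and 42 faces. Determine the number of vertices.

15

For a closed orientable surface of genus 4, χ = 2 − 2·4 = -6.
V = -6 + E − F = -6 + 63 − 42 = 15.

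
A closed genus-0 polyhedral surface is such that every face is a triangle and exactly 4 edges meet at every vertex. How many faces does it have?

Each face has 3 edges and each edge borders two faces, so 2E = 3F.
Each vertex has degree 4, so 4V = 2E and hence V = 3F/4.
Euler: V − E + F = 2 ⇒ (3F/4) − (3F/2) + F = 2.
Multiply by 8: (6 − 12 + 8)F = 16, i.e. 2F = 16.
So F = 8, E = 3·8/2 = 12, V = 3·8/4 = 6.

8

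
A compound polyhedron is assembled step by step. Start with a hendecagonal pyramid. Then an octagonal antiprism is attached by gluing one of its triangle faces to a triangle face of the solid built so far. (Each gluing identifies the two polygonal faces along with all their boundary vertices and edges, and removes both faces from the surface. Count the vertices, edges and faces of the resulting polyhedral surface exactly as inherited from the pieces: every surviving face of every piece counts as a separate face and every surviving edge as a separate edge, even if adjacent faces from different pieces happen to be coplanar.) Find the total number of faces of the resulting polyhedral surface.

A hendecagonal pyramid: V=12, E=22, F=12.
Attach an octagonal antiprism (V=16, E=32, F=18) along a 3-gon: merge 3 vertices and 3 edges, delete both glued faces → V=25, E=51, F=28.
Check: V − E + F = 25 − 51 + 28 = 2.

28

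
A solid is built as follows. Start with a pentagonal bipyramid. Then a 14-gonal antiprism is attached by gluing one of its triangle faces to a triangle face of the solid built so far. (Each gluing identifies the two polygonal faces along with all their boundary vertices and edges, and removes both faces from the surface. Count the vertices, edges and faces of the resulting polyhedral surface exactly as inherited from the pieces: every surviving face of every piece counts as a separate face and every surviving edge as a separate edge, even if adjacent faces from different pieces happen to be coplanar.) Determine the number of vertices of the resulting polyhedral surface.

32

A pentagonal bipyramid: V=7, E=15, F=10.
Attach a 14-gonal antiprism (V=28, E=56, F=30) along a 3-gon: merge 3 vertices and 3 edges, delete both glued faces → V=32, E=68, F=38.
Check: V − E + F = 32 − 68 + 38 = 2.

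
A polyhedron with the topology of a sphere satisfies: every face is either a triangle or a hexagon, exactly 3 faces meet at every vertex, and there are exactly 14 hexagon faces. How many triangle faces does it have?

4

Let x be the number of triangles; then F = 14 + x.
Edge–face incidences: 2E = 6·14 + 3·x = 84 + 3x.
Every vertex has degree 3, so 3V = 2E.
Euler: V − E + F = 2 ⇒ (2E)/3 − E + (14 + x) = 2.
Multiply by 6: 2·(2E) − 3·(2E) + 6·(14 + x) = 12, i.e. 84 + 6x − (84 + 3x) = 12.
Collecting terms: 3x = 12, so x = 4.
Then 2E = 84 + 3·4 = 96, so E = 48, V = 2E/3 = 32, F = 14 + 4 = 18.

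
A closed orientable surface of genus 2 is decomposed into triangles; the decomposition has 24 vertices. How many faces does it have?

52

χ = 2 − 2·2 = -2, and every face is a triangle so 3F = 2E.
V − E + F = -2 with E = 3F/2 gives 24 − (3/2 − 1)·F = -2, so F = 52 and E = 78.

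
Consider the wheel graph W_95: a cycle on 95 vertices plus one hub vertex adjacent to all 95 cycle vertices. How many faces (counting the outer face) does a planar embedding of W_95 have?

W_95 has V = 95 + 1 = 96 vertices and E = 2·95 = 190 edges.
By Euler's formula F = 2 − V + E = 2 − 96 + 190 = 96.

96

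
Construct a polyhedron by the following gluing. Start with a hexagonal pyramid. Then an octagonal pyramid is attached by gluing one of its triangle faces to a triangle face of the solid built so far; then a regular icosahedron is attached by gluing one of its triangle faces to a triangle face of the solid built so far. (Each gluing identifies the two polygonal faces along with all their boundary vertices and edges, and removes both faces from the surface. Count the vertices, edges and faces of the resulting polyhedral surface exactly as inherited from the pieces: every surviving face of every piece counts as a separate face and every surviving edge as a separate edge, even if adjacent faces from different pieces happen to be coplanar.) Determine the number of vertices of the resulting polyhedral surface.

A hexagonal pyramid: V=7, E=12, F=7.
Attach an octagonal pyramid (V=9, E=16, F=9) along a 3-gon: merge 3 vertices and 3 edges, delete both glued faces → V=13, E=25, F=14.
Attach a regular icosahedron (V=12, E=30, F=20) along a 3-gon: merge 3 vertices and 3 edges, delete both glued faces → V=22, E=52, F=32.
Check: V − E + F = 22 − 52 + 32 = 2.

22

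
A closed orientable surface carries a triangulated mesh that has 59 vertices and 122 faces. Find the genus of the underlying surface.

Every face is a triangle, so 2E = 3·122 = 366, giving E = 183.
χ = V − E + F = 59 − 183 + 122 = -2.
For a closed orientable surface χ = 2 − 2g, so g = (2 − (-2))/2 = 2.

2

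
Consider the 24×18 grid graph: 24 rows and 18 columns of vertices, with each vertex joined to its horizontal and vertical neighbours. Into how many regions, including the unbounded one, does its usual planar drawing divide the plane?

392

The grid has V = 24·18 = 432 vertices and E = 24·17 + 18·23 = 822 edges.
F = 2 − V + E = 2 − 432 + 822 = 392.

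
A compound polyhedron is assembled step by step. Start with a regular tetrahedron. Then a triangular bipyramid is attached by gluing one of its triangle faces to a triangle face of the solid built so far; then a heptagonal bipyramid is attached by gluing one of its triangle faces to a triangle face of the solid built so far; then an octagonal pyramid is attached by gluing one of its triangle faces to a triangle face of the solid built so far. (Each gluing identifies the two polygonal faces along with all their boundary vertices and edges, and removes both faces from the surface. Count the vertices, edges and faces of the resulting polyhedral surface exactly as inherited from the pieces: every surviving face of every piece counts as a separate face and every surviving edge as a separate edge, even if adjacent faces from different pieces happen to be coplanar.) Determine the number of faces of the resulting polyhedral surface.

27

A regular tetrahedron: V=4, E=6, F=4.
Attach a triangular bipyramid (V=5, E=9, F=6) along a 3-gon: merge 3 vertices and 3 edges, delete both glued faces → V=6, E=12, F=8.
Attach a heptagonal bipyramid (V=9, E=21, F=14) along a 3-gon: merge 3 vertices and 3 edges, delete both glued faces → V=12, E=30, F=20.
Attach an octagonal pyramid (V=9, E=16, F=9) along a 3-gon: merge 3 vertices and 3 edges, delete both glued faces → V=18, E=43, F=27.
Check: V − E + F = 18 − 43 + 27 = 2.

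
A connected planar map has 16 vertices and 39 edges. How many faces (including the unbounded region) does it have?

Euler's formula for a connected plane graph: V − E + F = 2, so F = 2 − 16 + 39 = 25.

25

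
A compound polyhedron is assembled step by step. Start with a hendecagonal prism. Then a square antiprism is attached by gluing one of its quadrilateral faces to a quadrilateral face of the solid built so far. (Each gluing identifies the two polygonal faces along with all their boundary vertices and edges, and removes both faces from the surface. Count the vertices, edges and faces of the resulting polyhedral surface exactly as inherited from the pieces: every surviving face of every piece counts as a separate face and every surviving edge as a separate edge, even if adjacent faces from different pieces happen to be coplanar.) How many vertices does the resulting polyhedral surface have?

A hendecagonal prism: V=22, E=33, F=13.
Attach a square antiprism (V=8, E=16, F=10) along a 4-gon: merge 4 vertices and 4 edges, delete both glued faces → V=26, E=45, F=21.
Check: V − E + F = 26 − 45 + 21 = 2.

26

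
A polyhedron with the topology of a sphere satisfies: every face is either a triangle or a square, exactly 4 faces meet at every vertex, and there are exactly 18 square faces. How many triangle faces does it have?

Let x be the number of triangles; then F = 18 + x.
Edge–face incidences: 2E = 4·18 + 3·x = 72 + 3x.
Every vertex has degree 4, so 4V = 2E.
Euler: V − E + F = 2 ⇒ (2E)/4 − E + (18 + x) = 2.
Multiply by 8: 2·(2E) − 4·(2E) + 8·(18 + x) = 16, i.e. 144 + 8x − 2·(72 + 3x) = 16.
Collecting terms: 2x = 16, so x = 8.
Then 2E = 72 + 3·8 = 96, so E = 48, V = 2E/4 = 24, F = 18 + 8 = 26.

8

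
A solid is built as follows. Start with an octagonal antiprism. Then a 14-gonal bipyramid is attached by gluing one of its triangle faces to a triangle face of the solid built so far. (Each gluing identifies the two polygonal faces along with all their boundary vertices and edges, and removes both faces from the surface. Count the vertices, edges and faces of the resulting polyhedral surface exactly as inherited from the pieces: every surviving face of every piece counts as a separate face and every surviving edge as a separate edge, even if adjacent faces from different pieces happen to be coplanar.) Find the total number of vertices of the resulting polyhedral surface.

An octagonal antiprism: V=16, E=32, F=18.
Attach a 14-gonal bipyramid (V=16, E=42, F=28) along a 3-gon: merge 3 vertices and 3 edges, delete both glued faces → V=29, E=71, F=44.
Check: V − E + F = 29 − 71 + 44 = 2.

29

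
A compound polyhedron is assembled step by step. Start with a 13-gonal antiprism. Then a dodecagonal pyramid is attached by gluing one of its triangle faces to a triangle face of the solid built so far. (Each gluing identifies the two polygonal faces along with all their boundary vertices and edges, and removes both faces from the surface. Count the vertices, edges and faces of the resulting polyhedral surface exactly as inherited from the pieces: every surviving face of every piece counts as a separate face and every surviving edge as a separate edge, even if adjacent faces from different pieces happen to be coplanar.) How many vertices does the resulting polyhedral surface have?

36

A 13-gonal antiprism: V=26, E=52, F=28.
Attach a dodecagonal pyramid (V=13, E=24, F=13) along a 3-gon: merge 3 vertices and 3 edges, delete both glued faces → V=36, E=73, F=39.
Check: V − E + F = 36 − 73 + 39 = 2.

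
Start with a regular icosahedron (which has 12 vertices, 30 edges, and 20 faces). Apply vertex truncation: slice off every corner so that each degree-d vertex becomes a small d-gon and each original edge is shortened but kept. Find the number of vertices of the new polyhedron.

60

Truncation replaces each original edge-end by a new vertex, so V′ = 2E = 60.
Each original edge survives, and each old vertex of degree d contributes d new edges; summing degrees gives Σd = 2E, so E′ = E + 2E = 3E = 90.
Each original face survives and each original vertex becomes one new face: F′ = F + V = 32.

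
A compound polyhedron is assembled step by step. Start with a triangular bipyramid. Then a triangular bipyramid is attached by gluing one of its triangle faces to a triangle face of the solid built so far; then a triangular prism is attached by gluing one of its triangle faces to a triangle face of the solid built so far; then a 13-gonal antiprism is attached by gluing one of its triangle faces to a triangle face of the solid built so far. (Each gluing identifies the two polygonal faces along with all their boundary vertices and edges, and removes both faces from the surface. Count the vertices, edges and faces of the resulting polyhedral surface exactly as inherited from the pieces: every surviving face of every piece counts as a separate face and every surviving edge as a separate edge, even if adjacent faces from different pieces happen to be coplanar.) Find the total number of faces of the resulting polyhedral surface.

39

A triangular bipyramid: V=5, E=9, F=6.
Attach a triangular bipyramid (V=5, E=9, F=6) along a 3-gon: merge 3 vertices and 3 edges, delete both glued faces → V=7, E=15, F=10.
Attach a triangular prism (V=6, E=9, F=5) along a 3-gon: merge 3 vertices and 3 edges, delete both glued faces → V=10, E=21, F=13.
Attach a 13-gonal antiprism (V=26, E=52, F=28) along a 3-gon: merge 3 vertices and 3 edges, delete both glued faces → V=33, E=70, F=39.
Check: V − E + F = 33 − 70 + 39 = 2.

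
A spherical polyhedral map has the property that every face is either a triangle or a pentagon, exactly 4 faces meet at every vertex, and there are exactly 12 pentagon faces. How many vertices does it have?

30

Let x be the number of triangles; then F = 12 + x.
Edge–face incidences: 2E = 5·12 + 3·x = 60 + 3x.
Every vertex has degree 4, so 4V = 2E.
Euler: V − E + F = 2 ⇒ (2E)/4 − E + (12 + x) = 2.
Multiply by 8: 2·(2E) − 4·(2E) + 8·(12 + x) = 16, i.e. 96 + 8x − 2·(60 + 3x) = 16.
Collecting terms: 2x − 24 = 16, so 2x = 40, so x = 20.
Then 2E = 60 + 3·20 = 120, so E = 60, V = 2E/4 = 30, F = 12 + 20 = 32.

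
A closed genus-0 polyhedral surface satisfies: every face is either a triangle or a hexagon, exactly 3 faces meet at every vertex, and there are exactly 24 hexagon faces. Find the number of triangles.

Let x be the number of triangles; then F = 24 + x.
Edge–face incidences: 2E = 6·24 + 3·x = 144 + 3x.
Every vertex has degree 3, so 3V = 2E.
Euler: V − E + F = 2 ⇒ (2E)/3 − E + (24 + x) = 2.
Multiply by 6: 2·(2E) − 3·(2E) + 6·(24 + x) = 12, i.e. 144 + 6x − (144 + 3x) = 12.
Collecting terms: 3x = 12, so x = 4.
Then 2E = 144 + 3·4 = 156, so E = 78, V = 2E/3 = 52, F = 24 + 4 = 28.

4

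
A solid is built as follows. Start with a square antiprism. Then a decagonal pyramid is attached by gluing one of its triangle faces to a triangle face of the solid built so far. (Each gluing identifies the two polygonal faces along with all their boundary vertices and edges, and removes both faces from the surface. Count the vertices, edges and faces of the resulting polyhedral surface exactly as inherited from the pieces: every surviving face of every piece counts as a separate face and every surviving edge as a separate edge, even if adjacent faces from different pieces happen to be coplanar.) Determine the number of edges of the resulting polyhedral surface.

A square antiprism: V=8, E=16, F=10.
Attach a decagonal pyramid (V=11, E=20, F=11) along a 3-gon: merge 3 vertices and 3 edges, delete both glued faces → V=16, E=33, F=19.
Check: V − E + F = 16 − 33 + 19 = 2.

33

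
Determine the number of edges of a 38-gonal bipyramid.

114

A bipyramid over an n-gon has 2n triangular faces and n + 2 vertices: V = 38 + 2 = 40, E = 3·38 = 114, F = 2·38 = 76.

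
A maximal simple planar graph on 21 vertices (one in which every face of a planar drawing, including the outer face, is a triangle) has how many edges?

In a plane triangulation 3F = 2E and V − E + F = 2, so E = 3V − 6 = 3·21 − 6 = 57.

57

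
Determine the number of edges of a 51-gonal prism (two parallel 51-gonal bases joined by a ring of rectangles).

A prism on an n-gon has two n-gon bases and n rectangular sides: V = 2·51 = 102, E = 3·51 = 153, F = 51 + 2 = 53.

153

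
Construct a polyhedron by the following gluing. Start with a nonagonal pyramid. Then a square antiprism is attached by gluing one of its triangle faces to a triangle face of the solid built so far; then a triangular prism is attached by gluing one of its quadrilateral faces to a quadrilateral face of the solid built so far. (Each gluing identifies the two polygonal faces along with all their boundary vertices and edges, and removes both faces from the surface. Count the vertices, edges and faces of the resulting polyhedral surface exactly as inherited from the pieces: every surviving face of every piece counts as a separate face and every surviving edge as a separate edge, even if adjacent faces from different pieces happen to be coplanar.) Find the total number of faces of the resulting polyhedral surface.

21

A nonagonal pyramid: V=10, E=18, F=10.
Attach a square antiprism (V=8, E=16, F=10) along a 3-gon: merge 3 vertices and 3 edges, delete both glued faces → V=15, E=31, F=18.
Attach a triangular prism (V=6, E=9, F=5) along a 4-gon: merge 4 vertices and 4 edges, delete both glued faces → V=17, E=36, F=21.
Check: V − E + F = 17 − 36 + 21 = 2.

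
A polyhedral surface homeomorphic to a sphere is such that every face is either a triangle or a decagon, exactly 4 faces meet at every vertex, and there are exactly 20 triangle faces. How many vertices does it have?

Let x be the number of decagons; then F = 20 + x.
Edge–face incidences: 2E = 3·20 + 10·x = 60 + 10x.
Every vertex has degree 4, so 4V = 2E.
Euler: V − E + F = 2 ⇒ (2E)/4 − E + (20 + x) = 2.
Multiply by 8: 2·(2E) − 4·(2E) + 8·(20 + x) = 16, i.e. 160 + 8x − 2·(60 + 10x) = 16.
Collecting terms: −12x + 40 = 16, so −12x = −24, so x = 2.
Then 2E = 60 + 10·2 = 80, so E = 40, V = 2E/4 = 20, F = 20 + 2 = 22.

20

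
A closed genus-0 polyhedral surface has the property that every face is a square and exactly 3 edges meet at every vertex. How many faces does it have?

Each face has 4 edges and each edge borders two faces, so 2E = 4F.
Each vertex has degree 3, so 3V = 2E and hence V = 4F/3.
Euler: V − E + F = 2 ⇒ (4F/3) − (4F/2) + F = 2.
Multiply by 6: (8 − 12 + 6)F = 12, i.e. 2F = 12.
So F = 6, E = 4·6/2 = 12, V = 4·6/3 = 8.

6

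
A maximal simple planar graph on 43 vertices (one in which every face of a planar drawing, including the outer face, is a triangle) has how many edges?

In a plane triangulation 3F = 2E and V − E + F = 2, so E = 3V − 6 = 3·43 − 6 = 123.

123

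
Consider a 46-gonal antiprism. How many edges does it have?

184

An antiprism on an n-gon has two n-gon caps and 2n triangles: V = 2·46 = 92, E = 4·46 = 184, F = 2·46 + 2 = 94.
Check: V − E + F = 92 − 184 + 94 = 2.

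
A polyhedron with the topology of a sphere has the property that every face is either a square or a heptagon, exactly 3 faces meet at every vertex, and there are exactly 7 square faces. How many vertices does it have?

Let x be the number of heptagons; then F = 7 + x.
Edge–face incidences: 2E = 4·7 + 7·x = 28 + 7x.
Every vertex has degree 3, so 3V = 2E.
Euler: V − E + F = 2 ⇒ (2E)/3 − E + (7 + x) = 2.
Multiply by 6: 2·(2E) − 3·(2E) + 6·(7 + x) = 12, i.e. 42 + 6x − (28 + 7x) = 12.
Collecting terms: −x + 14 = 12, so −x = −2, so x = 2.
Then 2E = 28 + 7·2 = 42, so E = 21, V = 2E/3 = 14, F = 7 + 2 = 9.

14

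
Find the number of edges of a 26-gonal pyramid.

A pyramid on an n-gon base has one n-gon and n triangles: V = 26 + 1 = 27, E = 2·26 = 52, F = 26 + 1 = 27.

52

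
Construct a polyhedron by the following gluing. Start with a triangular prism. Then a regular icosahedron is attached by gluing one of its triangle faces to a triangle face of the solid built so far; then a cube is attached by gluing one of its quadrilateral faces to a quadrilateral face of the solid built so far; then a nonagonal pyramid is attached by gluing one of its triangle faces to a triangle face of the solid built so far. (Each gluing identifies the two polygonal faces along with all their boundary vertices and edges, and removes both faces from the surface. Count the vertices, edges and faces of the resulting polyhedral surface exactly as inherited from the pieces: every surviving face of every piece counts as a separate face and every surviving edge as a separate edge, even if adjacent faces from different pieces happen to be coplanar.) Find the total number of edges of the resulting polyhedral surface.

A triangular prism: V=6, E=9, F=5.
Attach a regular icosahedron (V=12, E=30, F=20) along a 3-gon: merge 3 vertices and 3 edges, delete both glued faces → V=15, E=36, F=23.
Attach a cube (V=8, E=12, F=6) along a 4-gon: merge 4 vertices and 4 edges, delete both glued faces → V=19, E=44, F=27.
Attach a nonagonal pyramid (V=10, E=18, F=10) along a 3-gon: merge 3 vertices and 3 edges, delete both glued faces → V=26, E=59, F=35.
Check: V − E + F = 26 − 59 + 35 = 2.

59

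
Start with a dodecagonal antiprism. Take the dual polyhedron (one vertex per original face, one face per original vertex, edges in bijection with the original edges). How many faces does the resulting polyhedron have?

24

The base solid has V = 24, E = 48, F = 26.
The dual swaps V and F and preserves E: V′ = F = 26, E′ = E = 48, F′ = V = 24.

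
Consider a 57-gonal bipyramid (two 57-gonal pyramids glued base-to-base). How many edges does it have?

A bipyramid over an n-gon has 2n triangular faces and n + 2 vertices: V = 57 + 2 = 59, E = 3·57 = 171, F = 2·57 = 114.

171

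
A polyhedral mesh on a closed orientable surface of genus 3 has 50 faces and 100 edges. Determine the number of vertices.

For a closed orientable surface of genus 3, χ = 2 − 2·3 = -4.
V = -4 + E − F = -4 + 100 − 50 = 46.

46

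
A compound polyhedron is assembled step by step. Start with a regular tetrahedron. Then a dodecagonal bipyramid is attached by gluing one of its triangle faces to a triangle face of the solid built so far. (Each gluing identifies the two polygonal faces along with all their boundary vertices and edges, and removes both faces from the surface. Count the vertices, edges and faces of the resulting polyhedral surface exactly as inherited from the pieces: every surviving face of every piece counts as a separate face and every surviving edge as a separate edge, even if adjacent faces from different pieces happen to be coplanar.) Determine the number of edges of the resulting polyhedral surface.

A regular tetrahedron: V=4, E=6, F=4.
Attach a dodecagonal bipyramid (V=14, E=36, F=24) along a 3-gon: merge 3 vertices and 3 edges, delete both glued faces → V=15, E=39, F=26.
Check: V − E + F = 15 − 39 + 26 = 2.

39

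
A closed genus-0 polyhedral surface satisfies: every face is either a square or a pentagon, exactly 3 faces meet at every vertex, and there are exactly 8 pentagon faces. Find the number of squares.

2

Let x be the number of squares; then F = 8 + x.
Edge–face incidences: 2E = 5·8 + 4·x = 40 + 4x.
Every vertex has degree 3, so 3V = 2E.
Euler: V − E + F = 2 ⇒ (2E)/3 − E + (8 + x) = 2.
Multiply by 6: 2·(2E) − 3·(2E) + 6·(8 + x) = 12, i.e. 48 + 6x − (40 + 4x) = 12.
Collecting terms: 2x + 8 = 12, so 2x = 4, so x = 2.
Then 2E = 40 + 4·2 = 48, so E = 24, V = 2E/3 = 16, F = 8 + 2 = 10.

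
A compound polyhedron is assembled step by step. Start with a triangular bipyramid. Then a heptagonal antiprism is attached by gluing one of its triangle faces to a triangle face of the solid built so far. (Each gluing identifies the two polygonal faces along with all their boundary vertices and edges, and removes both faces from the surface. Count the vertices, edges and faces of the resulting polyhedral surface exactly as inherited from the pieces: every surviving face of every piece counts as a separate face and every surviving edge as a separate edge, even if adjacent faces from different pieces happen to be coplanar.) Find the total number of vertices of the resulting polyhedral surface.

16

A triangular bipyramid: V=5, E=9, F=6.
Attach a heptagonal antiprism (V=14, E=28, F=16) along a 3-gon: merge 3 vertices and 3 edges, delete both glued faces → V=16, E=34, F=20.
Check: V − E + F = 16 − 34 + 20 = 2.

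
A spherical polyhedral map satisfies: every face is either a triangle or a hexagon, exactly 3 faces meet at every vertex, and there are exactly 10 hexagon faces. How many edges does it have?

36

Let x be the number of triangles; then F = 10 + x.
Edge–face incidences: 2E = 6·10 + 3·x = 60 + 3x.
Every vertex has degree 3, so 3V = 2E.
Euler: V − E + F = 2 ⇒ (2E)/3 − E + (10 + x) = 2.
Multiply by 6: 2·(2E) − 3·(2E) + 6·(10 + x) = 12, i.e. 60 + 6x − (60 + 3x) = 12.
Collecting terms: 3x = 12, so x = 4.
Then 2E = 60 + 3·4 = 72, so E = 36, V = 2E/3 = 24, F = 10 + 4 = 14.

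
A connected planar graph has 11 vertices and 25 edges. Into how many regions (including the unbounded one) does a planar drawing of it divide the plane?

16

Euler's formula for a connected plane graph: V − E + F = 2, so F = 2 − 11 + 25 = 16.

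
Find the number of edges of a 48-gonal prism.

144

A prism on an n-gon has two n-gon bases and n rectangular sides: V = 2·48 = 96, E = 3·48 = 144, F = 48 + 2 = 50.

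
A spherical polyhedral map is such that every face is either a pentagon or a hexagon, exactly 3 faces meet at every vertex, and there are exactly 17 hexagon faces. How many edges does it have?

81

Let x be the number of pentagons; then F = 17 + x.
Edge–face incidences: 2E = 6·17 + 5·x = 102 + 5x.
Every vertex has degree 3, so 3V = 2E.
Euler: V − E + F = 2 ⇒ (2E)/3 − E + (17 + x) = 2.
Multiply by 6: 2·(2E) − 3·(2E) + 6·(17 + x) = 12, i.e. 102 + 6x − (102 + 5x) = 12.
Collecting terms: x = 12.
Then 2E = 102 + 5·12 = 162, so E = 81, V = 2E/3 = 54, F = 17 + 12 = 29.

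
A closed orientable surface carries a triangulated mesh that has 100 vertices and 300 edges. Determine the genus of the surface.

Every face is a triangle and each edge borders two faces, so 3F = 2·300, giving F = 200.
χ = V − E + F = 100 − 300 + 200 = 0.
For a closed orientable surface χ = 2 − 2g, so g = (2 − (0))/2 = 1.

1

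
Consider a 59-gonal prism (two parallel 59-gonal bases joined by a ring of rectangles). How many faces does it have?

61

A prism on an n-gon has two n-gon bases and n rectangular sides: V = 2·59 = 118, E = 3·59 = 177, F = 59 + 2 = 61.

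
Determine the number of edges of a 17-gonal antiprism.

68

An antiprism on an n-gon has two n-gon caps and 2n triangles: V = 2·17 = 34, E = 4·17 = 68, F = 2·17 + 2 = 36.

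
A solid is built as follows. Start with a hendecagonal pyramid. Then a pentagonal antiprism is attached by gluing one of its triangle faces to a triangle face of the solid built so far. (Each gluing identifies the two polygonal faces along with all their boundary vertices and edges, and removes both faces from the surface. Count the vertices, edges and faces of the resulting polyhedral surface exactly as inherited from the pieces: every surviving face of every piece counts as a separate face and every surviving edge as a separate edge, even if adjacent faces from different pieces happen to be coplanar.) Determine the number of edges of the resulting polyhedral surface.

A hendecagonal pyramid: V=12, E=22, F=12.
Attach a pentagonal antiprism (V=10, E=20, F=12) along a 3-gon: merge 3 vertices and 3 edges, delete both glued faces → V=19, E=39, F=22.
Check: V − E + F = 19 − 39 + 22 = 2.

39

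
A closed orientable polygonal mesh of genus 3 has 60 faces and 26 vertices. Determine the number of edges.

For a closed orientable surface of genus 3, χ = 2 − 2·3 = -4.
E = V + F − (-4) = 26 + 60 − (-4) = 90.

90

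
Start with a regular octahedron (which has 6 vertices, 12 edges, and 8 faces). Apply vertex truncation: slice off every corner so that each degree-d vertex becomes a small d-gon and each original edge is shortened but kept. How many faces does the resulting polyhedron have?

14

Truncation replaces each original edge-end by a new vertex, so V′ = 2E = 24.
Each original edge survives, and each old vertex of degree d contributes d new edges; summing degrees gives Σd = 2E, so E′ = E + 2E = 3E = 36.
Each original face survives and each original vertex becomes one new face: F′ = F + V = 14.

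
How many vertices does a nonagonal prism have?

A prism on an n-gon has two n-gon bases and n rectangular sides: V = 2·9 = 18, E = 3·9 = 27, F = 9 + 2 = 11.

18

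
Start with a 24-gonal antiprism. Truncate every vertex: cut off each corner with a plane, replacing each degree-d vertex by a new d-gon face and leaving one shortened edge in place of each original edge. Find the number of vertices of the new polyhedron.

192

The base solid has V = 48, E = 96, F = 50.
Truncation replaces each original edge-end by a new vertex, so V′ = 2E = 192.
Each original edge survives, and each old vertex of degree d contributes d new edges; summing degrees gives Σd = 2E, so E′ = E + 2E = 3E = 288.
Each original face survives and each original vertex becomes one new face: F′ = F + V = 98.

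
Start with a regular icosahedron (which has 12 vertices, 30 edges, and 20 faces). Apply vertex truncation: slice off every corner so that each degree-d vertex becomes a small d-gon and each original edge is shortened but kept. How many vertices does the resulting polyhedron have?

Truncation replaces each original edge-end by a new vertex, so V′ = 2E = 60.
Each original edge survives, and each old vertex of degree d contributes d new edges; summing degrees gives Σd = 2E, so E′ = E + 2E = 3E = 90.
Each original face survives and each original vertex becomes one new face: F′ = F + V = 32.

60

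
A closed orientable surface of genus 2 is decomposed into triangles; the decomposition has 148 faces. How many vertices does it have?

72

χ = 2 − 2·2 = -2, and every face is a triangle so 3F = 2E.
E = 3·148/2 = 222. Then V = -2 + E − F = -2 + 222 − 148 = 72.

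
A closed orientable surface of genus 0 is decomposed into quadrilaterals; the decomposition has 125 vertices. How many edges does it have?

χ = 2 − 2·0 = 2, and every face is a square so 4F = 2E.
V − E + F = 2 with E = 4F/2 gives 125 − (4/2 − 1)·F = 2, so F = 123 and E = 246.

246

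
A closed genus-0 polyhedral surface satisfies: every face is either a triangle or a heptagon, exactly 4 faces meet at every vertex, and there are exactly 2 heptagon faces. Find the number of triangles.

Let x be the number of triangles; then F = 2 + x.
Edge–face incidences: 2E = 7·2 + 3·x = 14 + 3x.
Every vertex has degree 4, so 4V = 2E.
Euler: V − E + F = 2 ⇒ (2E)/4 − E + (2 + x) = 2.
Multiply by 8: 2·(2E) − 4·(2E) + 8·(2 + x) = 16, i.e. 16 + 8x − 2·(14 + 3x) = 16.
Collecting terms: 2x − 12 = 16, so 2x = 28, so x = 14.
Then 2E = 14 + 3·14 = 56, so E = 28, V = 2E/4 = 14, F = 2 + 14 = 16.

14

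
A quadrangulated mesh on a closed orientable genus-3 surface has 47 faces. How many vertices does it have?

χ = 2 − 2·3 = -4, and every face is a square so 4F = 2E.
E = 4·47/2 = 94. Then V = -4 + E − F = -4 + 94 − 47 = 43.

43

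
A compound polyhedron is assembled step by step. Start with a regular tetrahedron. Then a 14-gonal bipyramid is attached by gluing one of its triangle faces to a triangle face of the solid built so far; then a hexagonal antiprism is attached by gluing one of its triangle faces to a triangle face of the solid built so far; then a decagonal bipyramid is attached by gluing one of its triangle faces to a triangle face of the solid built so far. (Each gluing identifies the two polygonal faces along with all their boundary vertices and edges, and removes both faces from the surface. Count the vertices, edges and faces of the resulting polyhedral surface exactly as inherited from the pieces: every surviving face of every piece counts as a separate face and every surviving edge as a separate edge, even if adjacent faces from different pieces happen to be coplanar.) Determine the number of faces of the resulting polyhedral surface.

A regular tetrahedron: V=4, E=6, F=4.
Attach a 14-gonal bipyramid (V=16, E=42, F=28) along a 3-gon: merge 3 vertices and 3 edges, delete both glued faces → V=17, E=45, F=30.
Attach a hexagonal antiprism (V=12, E=24, F=14) along a 3-gon: merge 3 vertices and 3 edges, delete both glued faces → V=26, E=66, F=42.
Attach a decagonal bipyramid (V=12, E=30, F=20) along a 3-gon: merge 3 vertices and 3 edges, delete both glued faces → V=35, E=93, F=60.
Check: V − E + F = 35 − 93 + 60 = 2.

60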